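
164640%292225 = 164640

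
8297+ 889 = 9186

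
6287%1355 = 867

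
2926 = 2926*1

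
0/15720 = 0 = 0.00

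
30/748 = 15/374 = 0.04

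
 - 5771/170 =-34+9/170 = - 33.95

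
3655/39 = 3655/39 = 93.72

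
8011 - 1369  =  6642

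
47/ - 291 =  - 1 + 244/291 = - 0.16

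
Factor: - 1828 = - 2^2*457^1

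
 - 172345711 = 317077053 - 489422764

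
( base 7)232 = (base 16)79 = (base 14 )89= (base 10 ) 121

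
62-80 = - 18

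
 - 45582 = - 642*71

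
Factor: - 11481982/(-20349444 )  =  2^( - 1 )*3^( - 1)*647^(-1 )*2621^(-1 )*5740991^1 = 5740991/10174722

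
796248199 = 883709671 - 87461472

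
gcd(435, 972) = 3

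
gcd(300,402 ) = 6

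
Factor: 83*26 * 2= 2^2 *13^1*83^1 = 4316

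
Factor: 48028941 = 3^2*19^1*280871^1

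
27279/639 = 3031/71 = 42.69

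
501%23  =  18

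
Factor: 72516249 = 3^3*13^1*41^1*5039^1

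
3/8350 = 3/8350 = 0.00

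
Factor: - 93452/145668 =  - 3^(-1) * 199^(  -  1) * 383^1  =  - 383/597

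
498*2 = 996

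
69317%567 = 143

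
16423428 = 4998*3286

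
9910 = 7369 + 2541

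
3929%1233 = 230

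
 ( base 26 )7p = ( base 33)69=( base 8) 317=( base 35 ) 5W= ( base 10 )207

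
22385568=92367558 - 69981990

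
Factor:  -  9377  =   - 9377^1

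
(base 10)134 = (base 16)86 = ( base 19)71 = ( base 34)3W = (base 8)206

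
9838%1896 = 358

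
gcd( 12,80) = 4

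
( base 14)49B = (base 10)921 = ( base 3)1021010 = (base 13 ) 55b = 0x399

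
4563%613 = 272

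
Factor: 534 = 2^1*3^1*89^1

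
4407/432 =10 + 29/144= 10.20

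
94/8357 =94/8357 = 0.01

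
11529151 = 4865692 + 6663459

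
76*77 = 5852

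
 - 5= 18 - 23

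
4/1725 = 4/1725 = 0.00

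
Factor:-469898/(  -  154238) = 7^( - 1)*11^1 * 13^1*23^( - 1 ) * 31^1 * 53^1 * 479^( - 1) = 234949/77119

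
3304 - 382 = 2922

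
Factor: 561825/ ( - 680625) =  - 5^( - 2 )*11^( - 1)  *227^1 = - 227/275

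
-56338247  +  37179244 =- 19159003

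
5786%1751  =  533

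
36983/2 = 36983/2 = 18491.50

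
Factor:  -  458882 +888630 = 2^2*11^1*9767^1 = 429748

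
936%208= 104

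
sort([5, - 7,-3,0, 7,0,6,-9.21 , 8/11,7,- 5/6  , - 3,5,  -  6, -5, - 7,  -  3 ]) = [ - 9.21,-7, - 7, - 6, -5, - 3, - 3,-3, - 5/6,  0,0, 8/11,5, 5,6, 7, 7] 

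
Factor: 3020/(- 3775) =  - 2^2*5^( - 1) = -4/5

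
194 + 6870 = 7064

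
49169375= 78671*625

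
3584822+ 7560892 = 11145714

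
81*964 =78084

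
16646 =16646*1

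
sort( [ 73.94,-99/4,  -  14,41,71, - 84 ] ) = [-84, - 99/4, - 14, 41 , 71,73.94]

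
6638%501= 125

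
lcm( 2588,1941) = 7764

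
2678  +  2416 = 5094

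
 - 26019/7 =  - 3717 = - 3717.00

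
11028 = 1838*6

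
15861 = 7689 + 8172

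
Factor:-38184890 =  - 2^1*5^1 * 17^1*224617^1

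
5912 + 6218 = 12130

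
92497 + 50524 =143021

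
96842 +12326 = 109168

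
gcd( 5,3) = 1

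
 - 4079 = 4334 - 8413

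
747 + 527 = 1274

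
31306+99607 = 130913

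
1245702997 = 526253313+719449684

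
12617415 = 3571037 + 9046378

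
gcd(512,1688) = 8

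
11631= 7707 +3924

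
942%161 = 137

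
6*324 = 1944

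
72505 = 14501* 5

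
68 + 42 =110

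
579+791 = 1370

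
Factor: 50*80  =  2^5*5^3 = 4000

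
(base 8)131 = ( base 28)35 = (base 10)89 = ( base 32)2p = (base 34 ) 2L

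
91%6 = 1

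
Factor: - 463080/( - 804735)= 2^3*3^ ( - 3 )*17^1*227^1 * 1987^( - 1) = 30872/53649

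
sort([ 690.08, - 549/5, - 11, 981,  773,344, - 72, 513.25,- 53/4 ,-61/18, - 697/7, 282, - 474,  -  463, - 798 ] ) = [ - 798, - 474, - 463, - 549/5,  -  697/7  , - 72, - 53/4, - 11, - 61/18,282,  344,513.25,690.08, 773,981 ] 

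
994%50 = 44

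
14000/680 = 20 + 10/17 = 20.59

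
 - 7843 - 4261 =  - 12104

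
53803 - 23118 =30685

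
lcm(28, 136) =952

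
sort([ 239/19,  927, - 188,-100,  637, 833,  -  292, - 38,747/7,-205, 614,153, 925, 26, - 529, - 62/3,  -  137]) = [ -529,  -  292,  -  205, - 188,-137 ,- 100, - 38,  -  62/3, 239/19, 26,747/7,  153,614, 637,833,925,927] 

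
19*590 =11210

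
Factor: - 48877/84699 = -3^ ( - 3 )*37^1*1321^1 *3137^( -1)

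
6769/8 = 6769/8 = 846.12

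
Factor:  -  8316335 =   -  5^1*1663267^1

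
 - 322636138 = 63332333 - 385968471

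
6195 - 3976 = 2219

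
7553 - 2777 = 4776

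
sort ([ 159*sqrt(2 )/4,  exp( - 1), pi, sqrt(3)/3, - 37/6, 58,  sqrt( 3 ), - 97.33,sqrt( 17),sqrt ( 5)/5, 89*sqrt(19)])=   [ - 97.33 , - 37/6, exp( - 1 ), sqrt( 5 ) /5, sqrt(3) /3, sqrt( 3),pi,sqrt ( 17 ), 159*sqrt(2 ) /4, 58, 89*sqrt(19 )] 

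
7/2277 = 7/2277 = 0.00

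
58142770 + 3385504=61528274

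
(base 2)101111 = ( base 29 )1i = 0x2f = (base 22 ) 23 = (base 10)47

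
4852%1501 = 349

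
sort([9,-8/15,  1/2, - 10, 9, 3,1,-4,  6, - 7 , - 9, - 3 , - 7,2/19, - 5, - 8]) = [ - 10,-9,-8,  -  7, - 7, - 5, - 4 ,-3, - 8/15,2/19, 1/2,1,3, 6 , 9,9 ] 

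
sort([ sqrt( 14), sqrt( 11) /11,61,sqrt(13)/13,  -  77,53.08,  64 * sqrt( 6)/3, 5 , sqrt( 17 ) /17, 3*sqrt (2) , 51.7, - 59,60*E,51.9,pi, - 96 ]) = [ -96, - 77, - 59, sqrt ( 17)/17, sqrt( 13 ) /13,sqrt( 11)/11, pi,sqrt( 14),3 * sqrt (2 ),5,51.7 , 51.9  ,  64* sqrt( 6)/3,53.08,61,  60*E] 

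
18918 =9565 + 9353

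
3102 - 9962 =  - 6860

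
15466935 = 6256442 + 9210493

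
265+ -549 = -284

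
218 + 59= 277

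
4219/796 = 5 + 239/796 = 5.30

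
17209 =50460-33251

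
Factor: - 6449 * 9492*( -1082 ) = 2^3 * 3^1 * 7^1*113^1*541^1*6449^1=66233448456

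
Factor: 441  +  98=7^2*11^1 = 539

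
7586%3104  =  1378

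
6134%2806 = 522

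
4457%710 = 197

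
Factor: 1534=2^1 * 13^1*59^1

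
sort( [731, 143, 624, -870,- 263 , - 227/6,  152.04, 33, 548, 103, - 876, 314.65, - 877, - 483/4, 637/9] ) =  [  -  877,-876,  -  870, - 263,  -  483/4,-227/6, 33, 637/9, 103, 143, 152.04, 314.65, 548, 624,731]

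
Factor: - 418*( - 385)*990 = 159320700 =2^2*3^2*5^2*7^1  *  11^3*19^1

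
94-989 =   -  895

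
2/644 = 1/322 = 0.00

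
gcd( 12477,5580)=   3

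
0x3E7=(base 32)V7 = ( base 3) 1101000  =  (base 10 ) 999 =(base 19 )2EB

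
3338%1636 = 66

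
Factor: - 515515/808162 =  - 2^( - 1)*5^1*7^1*11^1*13^1*103^1*404081^(-1)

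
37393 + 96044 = 133437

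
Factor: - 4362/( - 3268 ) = 2181/1634 =2^( - 1 )*3^1*19^( - 1)*43^( - 1)*727^1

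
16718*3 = 50154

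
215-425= - 210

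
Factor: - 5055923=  - 5055923^1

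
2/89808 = 1/44904=0.00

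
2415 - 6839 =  - 4424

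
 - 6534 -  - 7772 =1238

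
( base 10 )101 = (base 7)203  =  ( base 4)1211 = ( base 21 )4h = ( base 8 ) 145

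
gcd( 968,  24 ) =8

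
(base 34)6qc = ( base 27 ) ak2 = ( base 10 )7832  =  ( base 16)1E98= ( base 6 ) 100132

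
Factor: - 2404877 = -2404877^1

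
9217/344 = 26 + 273/344= 26.79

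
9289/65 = 9289/65 =142.91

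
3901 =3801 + 100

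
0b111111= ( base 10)63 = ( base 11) 58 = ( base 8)77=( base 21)30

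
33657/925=36+357/925= 36.39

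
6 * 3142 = 18852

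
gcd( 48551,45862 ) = 1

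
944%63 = 62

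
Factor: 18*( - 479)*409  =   - 3526398 = -2^1*3^2*409^1 * 479^1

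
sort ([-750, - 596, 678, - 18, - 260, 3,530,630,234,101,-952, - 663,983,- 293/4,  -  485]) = [ - 952,-750, - 663, - 596,-485,- 260 , - 293/4,  -  18,3,  101,  234,530 , 630,  678, 983] 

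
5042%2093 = 856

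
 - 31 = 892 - 923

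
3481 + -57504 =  - 54023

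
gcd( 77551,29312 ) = 1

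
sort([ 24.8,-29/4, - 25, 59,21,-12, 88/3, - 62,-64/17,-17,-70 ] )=[ -70, - 62,-25  , - 17, - 12, - 29/4, - 64/17,21, 24.8 , 88/3, 59] 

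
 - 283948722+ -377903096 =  - 661851818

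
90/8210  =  9/821  =  0.01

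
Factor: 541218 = 2^1*3^1*90203^1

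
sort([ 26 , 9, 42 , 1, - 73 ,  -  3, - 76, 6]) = [-76,  -  73, - 3, 1, 6, 9, 26,42 ]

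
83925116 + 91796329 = 175721445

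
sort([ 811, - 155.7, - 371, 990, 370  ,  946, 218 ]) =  [ - 371, - 155.7, 218, 370,811, 946, 990]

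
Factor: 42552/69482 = 2^2 * 3^3 * 7^( - 2)*197^1*709^( - 1) = 21276/34741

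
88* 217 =19096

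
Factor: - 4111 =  - 4111^1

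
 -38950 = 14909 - 53859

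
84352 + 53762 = 138114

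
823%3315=823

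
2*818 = 1636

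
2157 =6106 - 3949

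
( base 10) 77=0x4D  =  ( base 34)29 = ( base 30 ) 2h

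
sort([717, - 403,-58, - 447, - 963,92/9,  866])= [ - 963, - 447, - 403, - 58, 92/9,717,866]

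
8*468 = 3744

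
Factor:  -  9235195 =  - 5^1*29^1*63691^1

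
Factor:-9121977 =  - 3^7 *43^1 * 97^1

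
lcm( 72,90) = 360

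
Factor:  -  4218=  - 2^1*3^1*19^1 * 37^1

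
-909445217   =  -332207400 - 577237817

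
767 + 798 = 1565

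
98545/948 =98545/948 = 103.95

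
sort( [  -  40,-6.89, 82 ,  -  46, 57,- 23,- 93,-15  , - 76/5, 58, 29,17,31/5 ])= [ - 93,  -  46,-40,- 23, - 76/5 , - 15,-6.89,31/5, 17, 29,57, 58,82 ]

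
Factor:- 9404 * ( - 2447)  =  2^2*2351^1*2447^1 = 23011588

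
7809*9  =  70281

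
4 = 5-1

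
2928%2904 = 24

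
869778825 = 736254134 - - 133524691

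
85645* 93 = 7964985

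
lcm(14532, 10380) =72660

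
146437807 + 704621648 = 851059455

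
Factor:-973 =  - 7^1*139^1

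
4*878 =3512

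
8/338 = 4/169 = 0.02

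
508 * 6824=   3466592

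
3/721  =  3/721  =  0.00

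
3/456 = 1/152 = 0.01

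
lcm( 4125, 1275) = 70125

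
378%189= 0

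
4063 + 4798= 8861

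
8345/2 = 4172 + 1/2 = 4172.50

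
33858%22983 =10875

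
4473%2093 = 287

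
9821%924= 581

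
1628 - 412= 1216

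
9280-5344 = 3936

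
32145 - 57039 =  - 24894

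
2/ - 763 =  - 2/763 =-  0.00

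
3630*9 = 32670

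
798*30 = 23940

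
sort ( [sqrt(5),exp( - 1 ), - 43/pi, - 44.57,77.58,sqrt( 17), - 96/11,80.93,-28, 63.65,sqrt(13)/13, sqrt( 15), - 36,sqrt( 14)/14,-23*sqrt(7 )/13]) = [ - 44.57, - 36, - 28, - 43/pi, - 96/11, - 23*sqrt( 7) /13,sqrt( 14)/14, sqrt( 13) /13,exp( - 1), sqrt( 5 ),sqrt( 15),sqrt( 17) , 63.65, 77.58, 80.93]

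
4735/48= 98 + 31/48 = 98.65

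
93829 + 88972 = 182801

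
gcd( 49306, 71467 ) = 89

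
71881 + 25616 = 97497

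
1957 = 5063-3106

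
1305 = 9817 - 8512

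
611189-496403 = 114786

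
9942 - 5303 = 4639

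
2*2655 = 5310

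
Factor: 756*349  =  2^2*3^3*7^1 * 349^1 = 263844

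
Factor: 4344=2^3*3^1*181^1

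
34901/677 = 51 + 374/677 = 51.55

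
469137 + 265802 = 734939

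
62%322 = 62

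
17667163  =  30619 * 577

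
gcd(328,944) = 8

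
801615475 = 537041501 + 264573974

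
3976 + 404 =4380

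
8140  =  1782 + 6358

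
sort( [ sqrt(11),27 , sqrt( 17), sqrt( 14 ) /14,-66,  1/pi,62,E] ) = [  -  66, sqrt( 14 )/14, 1/pi,E,sqrt(11), sqrt( 17), 27,62]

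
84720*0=0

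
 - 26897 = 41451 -68348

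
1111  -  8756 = -7645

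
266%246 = 20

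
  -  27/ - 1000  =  27/1000 = 0.03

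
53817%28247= 25570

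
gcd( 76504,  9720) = 8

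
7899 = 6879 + 1020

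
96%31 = 3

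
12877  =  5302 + 7575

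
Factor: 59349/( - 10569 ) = -73/13= -  13^( - 1)*73^1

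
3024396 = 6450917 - 3426521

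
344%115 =114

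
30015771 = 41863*717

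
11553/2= 5776 + 1/2=5776.50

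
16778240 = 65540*256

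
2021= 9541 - 7520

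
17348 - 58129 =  - 40781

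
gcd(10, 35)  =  5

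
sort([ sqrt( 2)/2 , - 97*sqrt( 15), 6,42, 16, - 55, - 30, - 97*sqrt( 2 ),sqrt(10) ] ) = [ - 97*sqrt( 15), - 97* sqrt ( 2), - 55,-30 , sqrt( 2) /2, sqrt( 10), 6, 16, 42 ] 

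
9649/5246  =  1 + 4403/5246 = 1.84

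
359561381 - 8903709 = 350657672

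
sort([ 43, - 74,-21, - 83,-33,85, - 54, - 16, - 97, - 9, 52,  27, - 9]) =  [ - 97,- 83, - 74 ,-54, - 33,-21, - 16, - 9, - 9,27,43,52, 85 ]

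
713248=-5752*(- 124)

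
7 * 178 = 1246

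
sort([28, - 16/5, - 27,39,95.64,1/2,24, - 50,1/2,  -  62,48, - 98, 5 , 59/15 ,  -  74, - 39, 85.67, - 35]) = [-98, - 74  , - 62,- 50, - 39, - 35,-27, - 16/5,1/2,1/2,59/15,5,24,28, 39,48, 85.67,  95.64]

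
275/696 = 275/696= 0.40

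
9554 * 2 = 19108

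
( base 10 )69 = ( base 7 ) 126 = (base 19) 3c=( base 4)1011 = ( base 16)45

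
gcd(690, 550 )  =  10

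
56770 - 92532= - 35762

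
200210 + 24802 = 225012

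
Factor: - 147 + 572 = 5^2*17^1 = 425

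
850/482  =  1+184/241=1.76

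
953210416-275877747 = 677332669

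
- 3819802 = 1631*( - 2342)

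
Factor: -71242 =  - 2^1*179^1*199^1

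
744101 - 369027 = 375074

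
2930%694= 154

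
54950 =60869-5919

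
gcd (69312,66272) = 608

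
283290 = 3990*71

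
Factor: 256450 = 2^1*5^2* 23^1*223^1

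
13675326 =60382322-46706996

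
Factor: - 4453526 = - 2^1*7^1*11^3*239^1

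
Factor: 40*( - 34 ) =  - 2^4 *5^1 * 17^1 = - 1360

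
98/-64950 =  - 1+32426/32475 = - 0.00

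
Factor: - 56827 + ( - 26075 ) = - 2^1*3^1*41^1 *337^1 =- 82902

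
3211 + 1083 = 4294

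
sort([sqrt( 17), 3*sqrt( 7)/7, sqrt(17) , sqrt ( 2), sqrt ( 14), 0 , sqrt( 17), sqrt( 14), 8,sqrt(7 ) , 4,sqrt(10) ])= [ 0,3*sqrt ( 7) /7,sqrt( 2 ), sqrt( 7 ) , sqrt( 10), sqrt( 14), sqrt( 14), 4, sqrt( 17) , sqrt(17 ), sqrt( 17 ), 8 ]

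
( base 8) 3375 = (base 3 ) 2110021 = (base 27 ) 2C7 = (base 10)1789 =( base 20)499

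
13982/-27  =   - 13982/27= - 517.85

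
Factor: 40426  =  2^1 * 17^1*29^1*41^1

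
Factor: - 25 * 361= -5^2 * 19^2 = - 9025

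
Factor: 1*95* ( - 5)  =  -5^2*19^1= -475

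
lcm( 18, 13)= 234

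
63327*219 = 13868613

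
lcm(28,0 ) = 0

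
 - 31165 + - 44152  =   - 75317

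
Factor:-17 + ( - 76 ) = - 93=- 3^1*31^1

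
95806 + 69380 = 165186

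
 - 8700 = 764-9464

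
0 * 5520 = 0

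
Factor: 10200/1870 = 60/11 = 2^2*3^1*5^1*11^( - 1 ) 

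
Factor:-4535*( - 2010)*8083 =2^1 *3^1*5^2*59^1 * 67^1*137^1*907^1= 73679374050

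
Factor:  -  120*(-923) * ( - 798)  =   - 88386480 = - 2^4*3^2*5^1*7^1* 13^1*19^1*71^1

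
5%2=1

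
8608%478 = 4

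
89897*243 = 21844971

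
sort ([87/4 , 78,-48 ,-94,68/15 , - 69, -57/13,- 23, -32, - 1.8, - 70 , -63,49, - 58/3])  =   [ - 94, - 70  , - 69,  -  63, - 48, - 32,-23,-58/3,- 57/13, - 1.8,  68/15,87/4,49 , 78] 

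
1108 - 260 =848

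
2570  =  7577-5007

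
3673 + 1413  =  5086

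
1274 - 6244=-4970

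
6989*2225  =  15550525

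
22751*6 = 136506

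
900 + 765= 1665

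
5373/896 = 5 + 893/896  =  6.00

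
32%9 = 5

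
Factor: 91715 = 5^1 *13^1*17^1*83^1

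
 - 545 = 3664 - 4209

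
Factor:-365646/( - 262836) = 409/294=2^( - 1)*3^(-1)*7^( - 2)*409^1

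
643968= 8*80496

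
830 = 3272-2442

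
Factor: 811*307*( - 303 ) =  - 3^1*101^1*307^1*811^1 = - 75440031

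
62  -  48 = 14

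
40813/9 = 4534+7/9 = 4534.78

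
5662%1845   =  127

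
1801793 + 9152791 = 10954584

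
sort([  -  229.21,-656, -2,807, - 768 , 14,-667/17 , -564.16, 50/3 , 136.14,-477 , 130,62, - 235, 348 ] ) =[-768 ,-656, - 564.16, - 477,-235, - 229.21 , - 667/17,-2,14, 50/3,62 , 130, 136.14, 348, 807]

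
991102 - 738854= 252248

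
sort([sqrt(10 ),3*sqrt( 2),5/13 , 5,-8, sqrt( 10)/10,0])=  [ - 8,0,sqrt ( 10 )/10,5/13,sqrt( 10),3*sqrt( 2), 5 ] 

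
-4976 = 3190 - 8166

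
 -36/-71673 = 12/23891 =0.00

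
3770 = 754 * 5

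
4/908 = 1/227  =  0.00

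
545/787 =545/787= 0.69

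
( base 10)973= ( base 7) 2560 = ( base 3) 1100001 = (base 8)1715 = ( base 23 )1j7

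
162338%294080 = 162338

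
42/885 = 14/295 = 0.05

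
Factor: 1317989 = 1317989^1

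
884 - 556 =328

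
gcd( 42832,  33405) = 1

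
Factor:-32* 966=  - 2^6*3^1*7^1*23^1  =  - 30912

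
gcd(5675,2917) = 1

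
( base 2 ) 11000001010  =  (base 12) A8A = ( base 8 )3012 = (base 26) 27c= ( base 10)1546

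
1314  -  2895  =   - 1581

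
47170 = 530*89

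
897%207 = 69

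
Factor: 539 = 7^2*11^1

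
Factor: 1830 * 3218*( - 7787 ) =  - 45857175780=- 2^2*3^1*5^1*13^1*61^1*599^1 * 1609^1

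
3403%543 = 145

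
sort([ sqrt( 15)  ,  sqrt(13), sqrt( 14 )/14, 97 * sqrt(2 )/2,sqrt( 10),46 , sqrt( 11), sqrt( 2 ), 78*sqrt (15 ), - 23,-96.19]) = [- 96.19, - 23,sqrt (14)/14, sqrt( 2),sqrt( 10),sqrt( 11 ), sqrt (13 ),sqrt( 15 ), 46,97*sqrt (2) /2,78* sqrt( 15 )]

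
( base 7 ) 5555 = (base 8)3720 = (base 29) 2AS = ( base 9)2662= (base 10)2000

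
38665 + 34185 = 72850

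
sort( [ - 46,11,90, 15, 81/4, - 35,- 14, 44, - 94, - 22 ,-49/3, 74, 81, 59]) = [ - 94, - 46, - 35, - 22,  -  49/3, - 14, 11, 15, 81/4, 44,59,74 , 81,90]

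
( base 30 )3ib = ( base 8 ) 6263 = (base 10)3251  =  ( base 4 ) 302303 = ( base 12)1A6B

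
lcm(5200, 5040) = 327600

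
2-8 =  - 6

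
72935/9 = 8103 +8/9=   8103.89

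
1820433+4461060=6281493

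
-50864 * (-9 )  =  457776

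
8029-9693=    - 1664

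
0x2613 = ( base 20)1477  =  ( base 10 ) 9747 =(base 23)i9i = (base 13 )458A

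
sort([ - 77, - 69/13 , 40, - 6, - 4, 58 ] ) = [ - 77,-6,-69/13, - 4, 40, 58 ]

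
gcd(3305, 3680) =5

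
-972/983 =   -  972/983  =  -0.99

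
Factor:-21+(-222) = -243 =-3^5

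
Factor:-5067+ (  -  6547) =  - 2^1* 5807^1   =  - 11614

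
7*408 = 2856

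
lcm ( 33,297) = 297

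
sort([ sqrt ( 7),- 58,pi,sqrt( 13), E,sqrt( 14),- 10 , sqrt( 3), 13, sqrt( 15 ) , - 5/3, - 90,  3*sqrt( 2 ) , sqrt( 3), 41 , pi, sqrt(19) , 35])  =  [ - 90 , -58, - 10, - 5/3 , sqrt(3), sqrt( 3),  sqrt (7 ), E , pi , pi, sqrt( 13 ),sqrt( 14),sqrt(15),  3 *sqrt( 2), sqrt( 19), 13, 35, 41]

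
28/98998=14/49499 =0.00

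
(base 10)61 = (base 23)2F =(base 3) 2021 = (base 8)75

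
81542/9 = 81542/9 = 9060.22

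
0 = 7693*0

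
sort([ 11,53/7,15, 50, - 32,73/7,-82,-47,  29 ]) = [ - 82 , -47, - 32,53/7,  73/7, 11, 15, 29, 50] 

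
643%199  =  46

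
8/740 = 2/185  =  0.01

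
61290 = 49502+11788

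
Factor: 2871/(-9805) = - 3^2*5^( - 1 )*11^1*29^1*37^(- 1)*53^( - 1)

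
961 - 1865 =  - 904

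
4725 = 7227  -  2502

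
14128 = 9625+4503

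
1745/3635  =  349/727 = 0.48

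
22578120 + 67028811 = 89606931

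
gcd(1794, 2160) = 6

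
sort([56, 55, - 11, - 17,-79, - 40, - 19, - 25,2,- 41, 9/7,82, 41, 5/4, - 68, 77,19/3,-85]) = [ - 85, - 79, - 68, - 41, - 40,-25, - 19 ,  -  17, - 11,5/4,9/7,2, 19/3, 41, 55, 56, 77, 82] 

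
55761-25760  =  30001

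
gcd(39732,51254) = 14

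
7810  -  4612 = 3198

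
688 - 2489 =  - 1801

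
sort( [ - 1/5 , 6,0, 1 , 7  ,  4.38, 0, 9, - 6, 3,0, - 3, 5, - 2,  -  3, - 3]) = [ - 6,-3, - 3,  -  3,  -  2, - 1/5 , 0, 0, 0,1 , 3,  4.38, 5, 6,7, 9 ] 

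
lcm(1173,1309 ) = 90321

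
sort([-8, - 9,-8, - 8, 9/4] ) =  [-9, - 8, - 8, - 8, 9/4]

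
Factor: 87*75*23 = 150075 = 3^2*5^2*23^1*29^1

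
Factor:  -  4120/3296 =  - 2^( - 2 )*5^1=   - 5/4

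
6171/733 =8 + 307/733=8.42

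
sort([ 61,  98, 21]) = [ 21 , 61 , 98 ] 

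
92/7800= 23/1950 = 0.01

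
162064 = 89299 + 72765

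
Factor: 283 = 283^1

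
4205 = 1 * 4205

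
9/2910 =3/970   =  0.00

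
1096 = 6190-5094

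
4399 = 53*83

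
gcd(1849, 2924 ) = 43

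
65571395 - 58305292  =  7266103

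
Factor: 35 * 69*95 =3^1*5^2*7^1*19^1 * 23^1 = 229425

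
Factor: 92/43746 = 2^1 * 3^( - 1)*317^( - 1 ) = 2/951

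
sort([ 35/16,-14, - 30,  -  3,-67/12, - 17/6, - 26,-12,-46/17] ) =[-30,  -  26,  -  14 ,-12,  -  67/12 ,-3,  -  17/6, - 46/17,35/16]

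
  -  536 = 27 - 563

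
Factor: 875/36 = 2^(-2)  *  3^( - 2)*5^3*7^1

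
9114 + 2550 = 11664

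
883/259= 3 + 106/259 = 3.41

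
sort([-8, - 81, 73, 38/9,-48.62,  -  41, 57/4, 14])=[ - 81,-48.62,- 41,- 8,38/9,  14, 57/4, 73]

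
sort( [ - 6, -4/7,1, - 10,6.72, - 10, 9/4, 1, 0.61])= [ - 10, - 10, - 6, - 4/7, 0.61,  1,1,9/4,6.72] 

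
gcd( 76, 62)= 2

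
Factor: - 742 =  - 2^1*7^1*53^1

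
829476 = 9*92164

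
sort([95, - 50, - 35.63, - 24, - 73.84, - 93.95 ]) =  [ - 93.95, - 73.84, - 50, - 35.63, - 24  ,  95 ] 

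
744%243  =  15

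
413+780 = 1193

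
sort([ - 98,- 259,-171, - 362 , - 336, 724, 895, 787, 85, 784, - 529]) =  [ - 529, - 362,- 336, - 259, - 171, - 98,85,724, 784, 787, 895] 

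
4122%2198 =1924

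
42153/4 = 10538 + 1/4 = 10538.25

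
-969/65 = -969/65= - 14.91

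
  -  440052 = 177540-617592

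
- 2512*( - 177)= 444624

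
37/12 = 3 + 1/12= 3.08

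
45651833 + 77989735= 123641568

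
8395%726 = 409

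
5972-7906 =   -  1934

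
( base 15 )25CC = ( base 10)8067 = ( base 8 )17603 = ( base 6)101203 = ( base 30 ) 8SR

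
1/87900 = 1/87900 = 0.00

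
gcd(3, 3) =3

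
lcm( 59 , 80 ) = 4720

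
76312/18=4239 + 5/9= 4239.56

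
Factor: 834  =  2^1*3^1*139^1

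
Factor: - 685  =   - 5^1*137^1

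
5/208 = 5/208= 0.02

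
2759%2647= 112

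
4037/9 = 448 + 5/9=   448.56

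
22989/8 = 2873+5/8 = 2873.62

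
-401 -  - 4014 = 3613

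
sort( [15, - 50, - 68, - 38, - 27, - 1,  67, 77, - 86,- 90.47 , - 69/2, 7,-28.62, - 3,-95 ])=[-95 ,-90.47, - 86,- 68,-50, -38 ,-69/2, -28.62, - 27,-3, - 1, 7,  15 , 67,77] 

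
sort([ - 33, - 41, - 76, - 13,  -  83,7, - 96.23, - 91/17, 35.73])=[ - 96.23,- 83, - 76,-41, - 33, - 13, - 91/17, 7,35.73]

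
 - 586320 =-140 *4188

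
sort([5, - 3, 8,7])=[ -3, 5,7,8 ]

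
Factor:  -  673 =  - 673^1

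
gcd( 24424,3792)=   8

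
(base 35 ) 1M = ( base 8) 71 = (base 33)1O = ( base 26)25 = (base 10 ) 57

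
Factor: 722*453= 327066 = 2^1* 3^1*19^2 * 151^1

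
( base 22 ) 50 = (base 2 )1101110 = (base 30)3k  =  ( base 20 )5a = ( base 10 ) 110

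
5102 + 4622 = 9724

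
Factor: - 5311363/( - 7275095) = 5^(  -  1) *1455019^( - 1 )*5311363^1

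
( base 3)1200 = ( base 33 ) 1C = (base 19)27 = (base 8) 55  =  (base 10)45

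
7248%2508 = 2232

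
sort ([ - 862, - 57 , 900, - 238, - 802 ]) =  [ - 862, - 802,-238 , - 57,900]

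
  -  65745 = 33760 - 99505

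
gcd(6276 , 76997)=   1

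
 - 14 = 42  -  56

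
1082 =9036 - 7954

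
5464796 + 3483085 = 8947881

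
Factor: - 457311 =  - 3^1*19^1*71^1*113^1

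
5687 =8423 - 2736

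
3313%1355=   603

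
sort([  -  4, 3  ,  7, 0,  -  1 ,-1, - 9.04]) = [ - 9.04, - 4,  -  1, -1, 0,3, 7] 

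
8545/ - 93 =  - 8545/93 = - 91.88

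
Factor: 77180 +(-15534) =61646 = 2^1*13^1*2371^1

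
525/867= 175/289 = 0.61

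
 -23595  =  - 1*23595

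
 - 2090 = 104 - 2194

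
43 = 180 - 137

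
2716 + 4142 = 6858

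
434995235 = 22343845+412651390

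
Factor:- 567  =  -3^4 * 7^1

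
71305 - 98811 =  - 27506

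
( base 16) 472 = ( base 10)1138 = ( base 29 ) 1a7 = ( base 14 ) 5B4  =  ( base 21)2C4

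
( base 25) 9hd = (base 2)1011110101111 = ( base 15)1be3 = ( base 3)22022120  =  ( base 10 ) 6063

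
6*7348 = 44088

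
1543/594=2 + 355/594 = 2.60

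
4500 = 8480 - 3980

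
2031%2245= 2031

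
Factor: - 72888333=-3^1 * 7^2*17^1*29167^1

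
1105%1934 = 1105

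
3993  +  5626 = 9619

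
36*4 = 144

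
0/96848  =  0 = 0.00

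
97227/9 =10803 = 10803.00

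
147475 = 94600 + 52875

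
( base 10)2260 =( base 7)6406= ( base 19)64i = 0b100011010100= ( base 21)52d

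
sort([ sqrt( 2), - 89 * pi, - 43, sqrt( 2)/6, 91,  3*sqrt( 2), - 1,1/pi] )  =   [ - 89*pi, - 43, - 1 , sqrt(2)/6, 1/pi,sqrt( 2),  3*sqrt( 2 ),91 ]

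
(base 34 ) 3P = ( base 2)1111111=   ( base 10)127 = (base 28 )4F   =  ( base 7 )241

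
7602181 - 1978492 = 5623689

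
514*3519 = 1808766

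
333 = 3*111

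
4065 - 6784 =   -  2719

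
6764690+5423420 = 12188110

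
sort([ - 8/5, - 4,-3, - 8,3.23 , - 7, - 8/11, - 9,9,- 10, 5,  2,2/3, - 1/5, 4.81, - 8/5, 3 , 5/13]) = [ - 10, - 9, - 8,  -  7, - 4, - 3,-8/5 ,-8/5, - 8/11, - 1/5, 5/13, 2/3 , 2,3,3.23,4.81, 5, 9] 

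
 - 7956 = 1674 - 9630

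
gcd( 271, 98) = 1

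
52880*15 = 793200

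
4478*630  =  2821140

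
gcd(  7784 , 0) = 7784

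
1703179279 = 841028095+862151184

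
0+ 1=1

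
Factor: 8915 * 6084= 54238860 = 2^2*3^2*5^1*13^2*1783^1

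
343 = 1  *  343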